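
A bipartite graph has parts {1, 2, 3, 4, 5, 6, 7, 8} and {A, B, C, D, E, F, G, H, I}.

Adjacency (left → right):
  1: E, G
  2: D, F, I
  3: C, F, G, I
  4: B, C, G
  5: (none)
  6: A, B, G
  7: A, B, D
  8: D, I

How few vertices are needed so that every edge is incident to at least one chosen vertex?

A maximum matching has 7 edges (e.g. 1–E, 2–F, 3–C, 4–B, 6–G, 7–A, 8–D).
By König's theorem the minimum vertex cover has the same size. One such cover is {1, 2, 3, 4, 6, 7, 8}.

7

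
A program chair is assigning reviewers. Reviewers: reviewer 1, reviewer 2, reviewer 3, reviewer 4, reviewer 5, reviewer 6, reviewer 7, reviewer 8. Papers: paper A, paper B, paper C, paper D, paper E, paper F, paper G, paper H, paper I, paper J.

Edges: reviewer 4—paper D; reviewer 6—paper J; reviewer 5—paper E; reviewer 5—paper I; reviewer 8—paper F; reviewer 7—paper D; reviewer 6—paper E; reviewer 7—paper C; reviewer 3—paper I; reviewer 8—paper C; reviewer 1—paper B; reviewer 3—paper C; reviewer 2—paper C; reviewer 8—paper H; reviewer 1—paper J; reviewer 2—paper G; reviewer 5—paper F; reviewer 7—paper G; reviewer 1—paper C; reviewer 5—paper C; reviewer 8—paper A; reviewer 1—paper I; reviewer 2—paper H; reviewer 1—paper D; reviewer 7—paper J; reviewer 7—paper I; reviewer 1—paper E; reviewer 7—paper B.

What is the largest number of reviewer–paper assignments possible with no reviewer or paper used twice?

A valid assignment of size 8: reviewer 1–paper B, reviewer 2–paper G, reviewer 3–paper C, reviewer 4–paper D, reviewer 5–paper E, reviewer 6–paper J, reviewer 7–paper I, reviewer 8–paper H.
This saturates every reviewer, so 8 is the maximum.

8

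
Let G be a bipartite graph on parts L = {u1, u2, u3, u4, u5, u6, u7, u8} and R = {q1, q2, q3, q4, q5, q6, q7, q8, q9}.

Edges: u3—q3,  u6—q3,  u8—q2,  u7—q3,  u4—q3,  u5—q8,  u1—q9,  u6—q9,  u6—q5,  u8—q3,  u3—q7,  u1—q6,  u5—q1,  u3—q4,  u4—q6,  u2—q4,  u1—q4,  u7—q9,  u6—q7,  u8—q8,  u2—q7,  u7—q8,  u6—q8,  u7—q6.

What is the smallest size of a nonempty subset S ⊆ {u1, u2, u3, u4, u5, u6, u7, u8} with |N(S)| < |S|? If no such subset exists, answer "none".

none

A matching saturating every left vertex exists, for instance u1→q9, u2→q7, u3→q4, u4→q3, u5→q1, u6→q5, u7→q6, u8→q8.
By Hall's marriage theorem, this means |N(S)| ≥ |S| for every subset S, so no violating subset exists.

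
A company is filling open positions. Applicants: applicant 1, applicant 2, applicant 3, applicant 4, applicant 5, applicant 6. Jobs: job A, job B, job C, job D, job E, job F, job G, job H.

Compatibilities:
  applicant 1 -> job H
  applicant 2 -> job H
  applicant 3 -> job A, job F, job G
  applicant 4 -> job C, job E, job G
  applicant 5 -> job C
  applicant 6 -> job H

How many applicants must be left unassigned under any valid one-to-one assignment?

One maximum matching: applicant 1→job H, applicant 3→job A, applicant 4→job G, applicant 5→job C.
The set {applicant 1, applicant 2, applicant 6} has only 1 neighbour ({job H}), so by Hall's theorem at most 4 of the 6 applicants can be matched.
That matches 4 of the 6, leaving 2 unmatched; no matching can do better.

2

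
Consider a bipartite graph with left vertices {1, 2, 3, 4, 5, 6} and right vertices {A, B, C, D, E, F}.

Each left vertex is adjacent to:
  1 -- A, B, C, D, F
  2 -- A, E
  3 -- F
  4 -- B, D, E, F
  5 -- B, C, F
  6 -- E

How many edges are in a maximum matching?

6

One maximum matching: 1→D, 2→A, 3→F, 4→B, 5→C, 6→E.
This saturates every left vertex, so 6 is the maximum.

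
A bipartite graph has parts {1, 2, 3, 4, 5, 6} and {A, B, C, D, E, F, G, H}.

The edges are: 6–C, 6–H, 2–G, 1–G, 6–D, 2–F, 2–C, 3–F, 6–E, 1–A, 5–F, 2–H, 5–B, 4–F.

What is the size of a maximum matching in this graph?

5

For example, pair 1–G, 2–C, 3–F, 5–B, 6–E.
The set {3, 4} has only 1 neighbour ({F}), so by Hall's theorem at most 5 of the 6 left vertices can be matched.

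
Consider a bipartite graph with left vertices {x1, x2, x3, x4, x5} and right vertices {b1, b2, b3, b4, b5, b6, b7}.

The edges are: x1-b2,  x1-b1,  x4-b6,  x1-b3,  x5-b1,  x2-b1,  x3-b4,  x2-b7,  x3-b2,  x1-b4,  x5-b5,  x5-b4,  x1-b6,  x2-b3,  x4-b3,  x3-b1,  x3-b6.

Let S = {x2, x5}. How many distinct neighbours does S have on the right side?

The union of neighbours of {x2, x5} is {b1, b3, b4, b5, b7}, which has 5 elements.
Since |N(S)| = 5 ≥ |S| = 2, Hall's condition holds for this subset.

5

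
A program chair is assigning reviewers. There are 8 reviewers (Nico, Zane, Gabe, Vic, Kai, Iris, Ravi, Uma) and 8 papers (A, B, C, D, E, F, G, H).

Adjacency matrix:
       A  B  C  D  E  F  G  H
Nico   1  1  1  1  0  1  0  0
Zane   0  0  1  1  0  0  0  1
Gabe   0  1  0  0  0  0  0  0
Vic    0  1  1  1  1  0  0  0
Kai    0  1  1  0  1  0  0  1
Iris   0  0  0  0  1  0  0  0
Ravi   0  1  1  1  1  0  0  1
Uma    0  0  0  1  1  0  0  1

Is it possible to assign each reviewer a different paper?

The set {Zane, Gabe, Vic, Kai, Iris, Ravi, Uma} has only 5 neighbours ({B, C, D, E, H}), so by Hall's theorem at most 6 of the 8 reviewers can be matched.
Hence no matching covers every reviewer.

No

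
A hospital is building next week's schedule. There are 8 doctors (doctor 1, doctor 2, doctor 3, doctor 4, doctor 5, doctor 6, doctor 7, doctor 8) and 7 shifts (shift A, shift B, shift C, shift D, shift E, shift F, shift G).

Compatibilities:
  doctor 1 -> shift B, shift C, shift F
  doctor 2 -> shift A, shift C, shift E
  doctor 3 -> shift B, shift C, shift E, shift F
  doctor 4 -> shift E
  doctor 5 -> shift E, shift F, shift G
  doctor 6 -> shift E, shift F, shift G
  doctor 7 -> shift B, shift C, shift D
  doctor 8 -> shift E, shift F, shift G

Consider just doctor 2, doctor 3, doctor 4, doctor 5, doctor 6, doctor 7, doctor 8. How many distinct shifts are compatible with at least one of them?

7

The union of neighbours of {doctor 2, doctor 3, doctor 4, doctor 5, doctor 6, doctor 7, doctor 8} is {shift A, shift B, shift C, shift D, shift E, shift F, shift G}, which has 7 elements.
Since |N(S)| = 7 ≥ |S| = 7, Hall's condition holds for this subset.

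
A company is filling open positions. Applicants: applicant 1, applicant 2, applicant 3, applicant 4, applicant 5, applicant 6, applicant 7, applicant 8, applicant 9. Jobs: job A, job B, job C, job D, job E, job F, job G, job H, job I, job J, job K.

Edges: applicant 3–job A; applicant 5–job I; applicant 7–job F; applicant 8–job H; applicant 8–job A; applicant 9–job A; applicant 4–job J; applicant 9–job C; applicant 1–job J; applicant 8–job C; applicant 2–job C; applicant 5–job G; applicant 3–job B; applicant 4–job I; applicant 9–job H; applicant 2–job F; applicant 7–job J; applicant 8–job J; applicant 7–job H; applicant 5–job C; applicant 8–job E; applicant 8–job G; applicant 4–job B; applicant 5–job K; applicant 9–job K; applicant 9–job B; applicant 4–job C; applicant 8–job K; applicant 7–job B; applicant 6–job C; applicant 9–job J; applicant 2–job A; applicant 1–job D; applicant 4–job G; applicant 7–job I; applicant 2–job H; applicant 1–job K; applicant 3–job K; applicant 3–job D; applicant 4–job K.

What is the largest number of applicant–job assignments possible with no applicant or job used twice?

9

A valid assignment of size 9: applicant 1→job D, applicant 2→job H, applicant 3→job A, applicant 4→job B, applicant 5→job G, applicant 6→job C, applicant 7→job F, applicant 8→job K, applicant 9→job J.
All 9 applicants are matched, so no larger matching exists.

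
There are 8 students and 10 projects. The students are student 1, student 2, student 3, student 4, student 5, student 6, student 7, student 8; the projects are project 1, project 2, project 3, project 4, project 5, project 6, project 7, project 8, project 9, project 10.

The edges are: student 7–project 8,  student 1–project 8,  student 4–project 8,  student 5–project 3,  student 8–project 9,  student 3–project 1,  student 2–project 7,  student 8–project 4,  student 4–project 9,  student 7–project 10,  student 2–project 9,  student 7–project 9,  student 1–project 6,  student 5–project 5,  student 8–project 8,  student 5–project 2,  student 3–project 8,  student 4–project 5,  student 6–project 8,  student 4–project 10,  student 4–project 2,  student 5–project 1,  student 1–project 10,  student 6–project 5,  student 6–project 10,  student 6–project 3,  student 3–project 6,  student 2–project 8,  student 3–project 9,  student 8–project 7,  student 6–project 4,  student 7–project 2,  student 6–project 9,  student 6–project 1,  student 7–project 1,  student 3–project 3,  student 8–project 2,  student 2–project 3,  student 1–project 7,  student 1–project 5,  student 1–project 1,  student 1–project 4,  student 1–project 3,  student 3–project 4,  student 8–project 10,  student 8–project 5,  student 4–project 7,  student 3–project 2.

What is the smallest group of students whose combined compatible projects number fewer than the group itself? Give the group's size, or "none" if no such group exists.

none

A matching saturating every student exists, for instance student 1→project 3, student 2→project 7, student 3→project 6, student 4→project 2, student 5→project 1, student 6→project 4, student 7→project 10, student 8→project 9.
By Hall's marriage theorem, this means |N(S)| ≥ |S| for every subset S, so no violating subset exists.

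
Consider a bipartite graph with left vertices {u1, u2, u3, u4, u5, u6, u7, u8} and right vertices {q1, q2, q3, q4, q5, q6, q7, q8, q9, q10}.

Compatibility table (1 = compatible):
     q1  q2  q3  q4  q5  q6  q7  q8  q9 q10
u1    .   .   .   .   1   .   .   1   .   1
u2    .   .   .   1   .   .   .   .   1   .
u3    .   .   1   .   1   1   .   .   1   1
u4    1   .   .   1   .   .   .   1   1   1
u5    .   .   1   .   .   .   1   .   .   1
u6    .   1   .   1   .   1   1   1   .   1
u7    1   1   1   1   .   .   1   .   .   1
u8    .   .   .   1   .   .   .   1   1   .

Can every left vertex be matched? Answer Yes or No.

Yes

One maximum matching: u1→q10, u2→q4, u3→q9, u4→q1, u5→q7, u6→q6, u7→q3, u8→q8.
All 8 left vertices are covered.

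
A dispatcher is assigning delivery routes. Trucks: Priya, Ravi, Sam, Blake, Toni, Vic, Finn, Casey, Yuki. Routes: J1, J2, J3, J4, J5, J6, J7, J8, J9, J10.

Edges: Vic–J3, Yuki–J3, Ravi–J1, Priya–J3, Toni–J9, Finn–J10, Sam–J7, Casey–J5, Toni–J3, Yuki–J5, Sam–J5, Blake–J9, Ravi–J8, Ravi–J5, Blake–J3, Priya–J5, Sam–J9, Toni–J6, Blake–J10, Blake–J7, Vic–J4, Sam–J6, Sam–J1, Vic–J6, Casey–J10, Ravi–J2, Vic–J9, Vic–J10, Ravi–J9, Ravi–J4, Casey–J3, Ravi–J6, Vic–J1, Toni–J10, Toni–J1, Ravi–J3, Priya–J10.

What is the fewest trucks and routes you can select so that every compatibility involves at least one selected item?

8

A maximum matching has 8 edges (e.g. Priya–J5, Ravi–J2, Sam–J7, Blake–J9, Toni–J6, Vic–J1, Finn–J10, Casey–J3).
By König's theorem the minimum vertex cover has the same size. One such cover is {Ravi, Sam, Blake, Toni, Vic, J3, J5, J10}.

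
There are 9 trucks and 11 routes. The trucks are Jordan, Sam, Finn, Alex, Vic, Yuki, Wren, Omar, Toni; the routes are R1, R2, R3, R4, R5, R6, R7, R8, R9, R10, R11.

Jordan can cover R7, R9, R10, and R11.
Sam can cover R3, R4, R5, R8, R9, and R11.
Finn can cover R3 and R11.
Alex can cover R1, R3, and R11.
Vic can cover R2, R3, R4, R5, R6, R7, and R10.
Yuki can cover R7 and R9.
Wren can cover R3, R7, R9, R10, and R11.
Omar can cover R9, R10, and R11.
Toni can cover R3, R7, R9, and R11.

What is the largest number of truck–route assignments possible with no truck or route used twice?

8

A valid assignment of size 8: Jordan→R10, Sam→R4, Finn→R3, Alex→R1, Vic→R6, Yuki→R7, Wren→R9, Omar→R11.
The set {Jordan, Finn, Yuki, Wren, Omar, Toni} has only 5 neighbours ({R10, R11, R3, R7, R9}), so by Hall's theorem at most 8 of the 9 trucks can be matched.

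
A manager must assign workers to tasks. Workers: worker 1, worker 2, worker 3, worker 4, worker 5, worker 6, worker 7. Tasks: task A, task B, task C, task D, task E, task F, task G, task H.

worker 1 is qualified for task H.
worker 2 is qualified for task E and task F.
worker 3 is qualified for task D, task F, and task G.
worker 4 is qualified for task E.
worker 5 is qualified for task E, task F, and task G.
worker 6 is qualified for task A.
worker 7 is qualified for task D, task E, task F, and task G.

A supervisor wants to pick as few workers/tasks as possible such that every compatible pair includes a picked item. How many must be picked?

6

A maximum matching has 6 edges (e.g. worker 1–task H, worker 2–task F, worker 3–task D, worker 4–task E, worker 5–task G, worker 6–task A).
By König's theorem the minimum vertex cover has the same size. One such cover is {worker 1, worker 6, task D, task E, task F, task G}.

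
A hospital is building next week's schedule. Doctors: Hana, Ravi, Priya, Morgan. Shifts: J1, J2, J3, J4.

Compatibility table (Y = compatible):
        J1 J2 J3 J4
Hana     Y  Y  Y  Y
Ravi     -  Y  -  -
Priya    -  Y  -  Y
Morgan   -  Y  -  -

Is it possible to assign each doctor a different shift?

The set {Ravi, Morgan} has only 1 neighbour ({J2}), so by Hall's theorem at most 3 of the 4 doctors can be matched.
Hence no matching covers every doctor.

No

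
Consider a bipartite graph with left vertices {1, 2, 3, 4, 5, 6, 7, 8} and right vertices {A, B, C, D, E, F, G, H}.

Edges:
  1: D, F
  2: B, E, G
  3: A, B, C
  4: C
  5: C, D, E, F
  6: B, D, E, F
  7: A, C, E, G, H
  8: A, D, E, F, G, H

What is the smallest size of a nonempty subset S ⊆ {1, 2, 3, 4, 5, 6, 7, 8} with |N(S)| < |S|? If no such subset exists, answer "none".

none

A matching saturating every left vertex exists, for instance 1→F, 2→E, 3→A, 4→C, 5→D, 6→B, 7→H, 8→G.
By Hall's marriage theorem, this means |N(S)| ≥ |S| for every subset S, so no violating subset exists.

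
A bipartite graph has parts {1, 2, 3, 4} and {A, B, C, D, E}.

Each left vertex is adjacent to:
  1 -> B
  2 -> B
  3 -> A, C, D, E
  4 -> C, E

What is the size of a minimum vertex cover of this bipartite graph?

3

{3, 4, B} is a vertex cover of size 3: every edge has an endpoint in this set.
No smaller cover exists because 1–B, 3–C, 4–E is a matching of size 3, and a cover must include an endpoint of each of these disjoint edges (König's theorem).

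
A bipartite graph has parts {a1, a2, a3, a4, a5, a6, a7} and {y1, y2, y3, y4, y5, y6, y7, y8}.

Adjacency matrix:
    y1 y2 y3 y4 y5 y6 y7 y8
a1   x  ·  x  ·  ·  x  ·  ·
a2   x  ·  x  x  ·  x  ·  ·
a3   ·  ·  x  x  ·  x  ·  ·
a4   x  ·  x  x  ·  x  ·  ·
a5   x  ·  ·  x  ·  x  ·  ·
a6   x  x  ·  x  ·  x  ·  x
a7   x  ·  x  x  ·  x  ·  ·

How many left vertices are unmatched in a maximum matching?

One maximum matching: a1-y6, a2-y1, a3-y4, a4-y3, a6-y2.
The set {a1, a2, a3, a4, a5, a7} has only 4 neighbours ({y1, y3, y4, y6}), so by Hall's theorem at most 5 of the 7 left vertices can be matched.
That matches 5 of the 7, leaving 2 unmatched; no matching can do better.

2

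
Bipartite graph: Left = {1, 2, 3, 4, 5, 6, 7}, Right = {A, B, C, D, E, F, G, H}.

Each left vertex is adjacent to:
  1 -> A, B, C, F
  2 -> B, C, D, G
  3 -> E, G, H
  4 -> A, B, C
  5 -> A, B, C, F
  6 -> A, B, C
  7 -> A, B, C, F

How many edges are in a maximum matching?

One maximum matching: 1-C, 2-G, 3-E, 4-A, 5-F, 6-B.
The set {1, 4, 5, 6, 7} has only 4 neighbours ({A, B, C, F}), so by Hall's theorem at most 6 of the 7 left vertices can be matched.

6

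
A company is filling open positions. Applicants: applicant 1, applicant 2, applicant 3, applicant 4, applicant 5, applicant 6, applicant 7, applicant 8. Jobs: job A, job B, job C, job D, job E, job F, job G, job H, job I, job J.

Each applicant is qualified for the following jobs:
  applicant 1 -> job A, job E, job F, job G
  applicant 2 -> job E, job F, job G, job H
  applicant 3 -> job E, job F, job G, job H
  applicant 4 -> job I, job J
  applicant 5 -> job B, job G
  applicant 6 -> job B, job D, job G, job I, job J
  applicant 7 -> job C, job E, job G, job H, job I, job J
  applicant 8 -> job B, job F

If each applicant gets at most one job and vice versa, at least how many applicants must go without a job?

A valid assignment of size 8: applicant 1–job A, applicant 2–job E, applicant 3–job G, applicant 4–job I, applicant 5–job B, applicant 6–job D, applicant 7–job J, applicant 8–job F.
This saturates every applicant, so 8 is the maximum.
That matches 8 of the 8, leaving 0 unmatched; no matching can do better.

0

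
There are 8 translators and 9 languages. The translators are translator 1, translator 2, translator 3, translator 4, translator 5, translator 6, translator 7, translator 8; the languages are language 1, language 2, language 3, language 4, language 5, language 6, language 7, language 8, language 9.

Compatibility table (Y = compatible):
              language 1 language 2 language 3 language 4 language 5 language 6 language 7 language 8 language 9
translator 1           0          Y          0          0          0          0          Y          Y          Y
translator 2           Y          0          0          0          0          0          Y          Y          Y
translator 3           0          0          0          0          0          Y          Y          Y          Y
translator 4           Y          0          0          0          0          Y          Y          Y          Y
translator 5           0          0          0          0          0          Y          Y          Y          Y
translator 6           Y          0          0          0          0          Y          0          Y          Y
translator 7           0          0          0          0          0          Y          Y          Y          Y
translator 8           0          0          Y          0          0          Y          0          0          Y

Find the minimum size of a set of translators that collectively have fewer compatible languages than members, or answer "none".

6

Take S = {translator 2, translator 3, translator 4, translator 5, translator 6, translator 7}. Its neighbourhood is {language 1, language 6, language 7, language 8, language 9}, so |N(S)| = 5 < |S| = 6.
Every subset of size less than 6 has at least as many neighbours as members, so 6 is the minimum.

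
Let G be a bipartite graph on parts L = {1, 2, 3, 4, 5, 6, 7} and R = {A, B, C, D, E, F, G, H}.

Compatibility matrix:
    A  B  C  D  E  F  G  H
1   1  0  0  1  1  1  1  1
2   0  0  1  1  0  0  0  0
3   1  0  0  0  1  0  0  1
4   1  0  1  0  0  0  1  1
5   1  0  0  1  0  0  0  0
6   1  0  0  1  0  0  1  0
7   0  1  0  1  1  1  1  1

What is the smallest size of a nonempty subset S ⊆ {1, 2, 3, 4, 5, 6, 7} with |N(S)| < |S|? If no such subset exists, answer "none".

none

A matching saturating every left vertex exists, for instance 1→F, 2→C, 3→E, 4→H, 5→A, 6→D, 7→G.
By Hall's marriage theorem, this means |N(S)| ≥ |S| for every subset S, so no violating subset exists.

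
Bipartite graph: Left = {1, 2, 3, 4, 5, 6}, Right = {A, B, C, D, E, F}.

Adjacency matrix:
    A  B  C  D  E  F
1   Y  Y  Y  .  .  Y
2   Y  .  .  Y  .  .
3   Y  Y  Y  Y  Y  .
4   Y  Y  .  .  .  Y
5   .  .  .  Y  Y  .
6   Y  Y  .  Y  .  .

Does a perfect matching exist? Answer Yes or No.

For example, pair 1-C, 2-D, 3-A, 4-F, 5-E, 6-B.
All 6 left vertices are covered.

Yes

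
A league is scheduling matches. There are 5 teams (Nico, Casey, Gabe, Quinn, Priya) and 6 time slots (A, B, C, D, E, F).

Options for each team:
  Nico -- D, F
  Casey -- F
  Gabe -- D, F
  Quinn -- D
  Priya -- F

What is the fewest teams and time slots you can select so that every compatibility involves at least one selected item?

{D, F} is a vertex cover of size 2: every edge has an endpoint in this set.
No smaller cover exists because Nico–D, Casey–F is a matching of size 2, and a cover must include an endpoint of each of these disjoint edges (König's theorem).

2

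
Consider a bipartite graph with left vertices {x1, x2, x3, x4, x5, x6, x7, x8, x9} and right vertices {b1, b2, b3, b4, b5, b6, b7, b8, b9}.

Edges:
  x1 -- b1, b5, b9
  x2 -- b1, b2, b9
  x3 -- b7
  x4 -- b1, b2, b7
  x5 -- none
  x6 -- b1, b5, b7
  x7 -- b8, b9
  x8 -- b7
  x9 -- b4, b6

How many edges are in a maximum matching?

7

One maximum matching: x1→b9, x2→b2, x3→b7, x4→b1, x6→b5, x7→b8, x9→b6.
The set {x3, x5, x8} has only 1 neighbour ({b7}), so by Hall's theorem at most 7 of the 9 left vertices can be matched.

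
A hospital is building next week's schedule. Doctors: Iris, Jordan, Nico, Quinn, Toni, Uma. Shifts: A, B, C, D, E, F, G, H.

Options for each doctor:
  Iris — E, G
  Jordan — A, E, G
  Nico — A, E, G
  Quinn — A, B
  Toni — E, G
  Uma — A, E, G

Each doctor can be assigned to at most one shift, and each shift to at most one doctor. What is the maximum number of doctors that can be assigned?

4

A valid assignment of size 4: Iris→G, Jordan→A, Nico→E, Quinn→B.
The set {Iris, Jordan, Nico, Toni, Uma} has only 3 neighbours ({A, E, G}), so by Hall's theorem at most 4 of the 6 doctors can be matched.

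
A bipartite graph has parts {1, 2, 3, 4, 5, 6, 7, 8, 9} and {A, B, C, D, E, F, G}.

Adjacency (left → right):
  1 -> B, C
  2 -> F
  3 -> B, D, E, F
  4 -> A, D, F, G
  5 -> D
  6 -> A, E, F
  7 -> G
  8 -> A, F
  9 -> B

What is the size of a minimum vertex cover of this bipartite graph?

{1, A, B, D, E, F, G} is a vertex cover of size 7: every edge has an endpoint in this set.
No smaller cover exists because 1–C, 2–F, 3–B, 4–A, 5–D, 6–E, 7–G is a matching of size 7, and a cover must include an endpoint of each of these disjoint edges (König's theorem).

7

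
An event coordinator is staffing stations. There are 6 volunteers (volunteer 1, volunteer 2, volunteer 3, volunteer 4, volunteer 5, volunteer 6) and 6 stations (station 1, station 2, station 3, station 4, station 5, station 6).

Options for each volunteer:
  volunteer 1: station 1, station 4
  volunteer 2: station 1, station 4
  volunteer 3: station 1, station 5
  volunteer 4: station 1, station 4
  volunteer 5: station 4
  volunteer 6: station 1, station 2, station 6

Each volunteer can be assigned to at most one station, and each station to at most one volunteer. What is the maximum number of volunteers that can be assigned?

A valid assignment of size 4: volunteer 1-station 4, volunteer 2-station 1, volunteer 3-station 5, volunteer 6-station 2.
The set {volunteer 1, volunteer 2, volunteer 4, volunteer 5} has only 2 neighbours ({station 1, station 4}), so by Hall's theorem at most 4 of the 6 volunteers can be matched.

4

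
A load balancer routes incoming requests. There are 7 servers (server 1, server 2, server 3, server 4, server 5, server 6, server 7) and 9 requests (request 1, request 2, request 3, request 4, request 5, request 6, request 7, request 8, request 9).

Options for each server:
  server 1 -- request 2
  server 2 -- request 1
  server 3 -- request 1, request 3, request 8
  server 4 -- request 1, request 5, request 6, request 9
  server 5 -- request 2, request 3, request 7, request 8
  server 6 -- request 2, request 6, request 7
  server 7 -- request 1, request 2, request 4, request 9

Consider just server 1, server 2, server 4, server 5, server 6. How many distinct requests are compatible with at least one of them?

The union of neighbours of {server 1, server 2, server 4, server 5, server 6} is {request 1, request 2, request 3, request 5, request 6, request 7, request 8, request 9}, which has 8 elements.
Since |N(S)| = 8 ≥ |S| = 5, Hall's condition holds for this subset.

8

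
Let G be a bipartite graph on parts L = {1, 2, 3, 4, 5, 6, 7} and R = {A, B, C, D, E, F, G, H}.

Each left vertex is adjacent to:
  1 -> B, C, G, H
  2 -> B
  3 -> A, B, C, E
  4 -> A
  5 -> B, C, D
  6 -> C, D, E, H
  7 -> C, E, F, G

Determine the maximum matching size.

7

For example, pair 1–G, 2–B, 3–C, 4–A, 5–D, 6–H, 7–E.
This saturates every left vertex, so 7 is the maximum.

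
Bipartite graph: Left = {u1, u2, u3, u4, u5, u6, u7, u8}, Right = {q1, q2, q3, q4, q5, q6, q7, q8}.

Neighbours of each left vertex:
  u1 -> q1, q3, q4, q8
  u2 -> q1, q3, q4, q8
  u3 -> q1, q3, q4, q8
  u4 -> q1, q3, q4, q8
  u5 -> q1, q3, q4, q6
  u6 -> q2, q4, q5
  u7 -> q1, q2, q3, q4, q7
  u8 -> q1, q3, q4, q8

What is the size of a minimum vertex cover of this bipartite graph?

7

A maximum matching has 7 edges (e.g. u1–q1, u2–q3, u3–q4, u4–q8, u5–q6, u6–q2, u7–q7).
By König's theorem the minimum vertex cover has the same size. One such cover is {u5, u6, u7, q1, q3, q4, q8}.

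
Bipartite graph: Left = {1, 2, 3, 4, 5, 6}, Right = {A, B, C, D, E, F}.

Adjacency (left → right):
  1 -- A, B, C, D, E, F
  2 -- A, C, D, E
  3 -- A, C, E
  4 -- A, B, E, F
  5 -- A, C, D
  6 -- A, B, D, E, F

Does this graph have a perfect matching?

For example, pair 1–B, 2–C, 3–E, 4–F, 5–D, 6–A.
Every left vertex is matched, so this is a perfect matching.

Yes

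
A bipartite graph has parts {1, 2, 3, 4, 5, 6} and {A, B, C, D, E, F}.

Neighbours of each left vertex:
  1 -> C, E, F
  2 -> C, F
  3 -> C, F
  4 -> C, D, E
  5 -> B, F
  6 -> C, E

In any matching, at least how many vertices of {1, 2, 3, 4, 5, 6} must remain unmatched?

One maximum matching: 1→E, 2→C, 3→F, 4→D, 5→B.
The set {1, 2, 3, 6} has only 3 neighbours ({C, E, F}), so by Hall's theorem at most 5 of the 6 left vertices can be matched.
That matches 5 of the 6, leaving 1 unmatched; no matching can do better.

1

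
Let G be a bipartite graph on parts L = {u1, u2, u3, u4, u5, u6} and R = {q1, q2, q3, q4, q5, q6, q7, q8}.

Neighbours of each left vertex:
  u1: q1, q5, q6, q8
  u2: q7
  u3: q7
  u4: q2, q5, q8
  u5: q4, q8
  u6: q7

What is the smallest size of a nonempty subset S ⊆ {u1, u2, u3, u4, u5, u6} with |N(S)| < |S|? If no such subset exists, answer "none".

Take S = {u2, u3}. Its neighbourhood is {q7}, so |N(S)| = 1 < |S| = 2.
No single vertex violates Hall's condition since each has at least one neighbour, so 2 is the minimum.

2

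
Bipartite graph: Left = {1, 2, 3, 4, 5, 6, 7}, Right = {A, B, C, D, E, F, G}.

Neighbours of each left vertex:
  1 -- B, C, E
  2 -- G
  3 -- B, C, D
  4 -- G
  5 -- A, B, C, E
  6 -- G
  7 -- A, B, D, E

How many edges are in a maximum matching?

A valid assignment of size 5: 1-C, 2-G, 3-D, 5-E, 7-B.
The set {2, 4, 6} has only 1 neighbour ({G}), so by Hall's theorem at most 5 of the 7 left vertices can be matched.

5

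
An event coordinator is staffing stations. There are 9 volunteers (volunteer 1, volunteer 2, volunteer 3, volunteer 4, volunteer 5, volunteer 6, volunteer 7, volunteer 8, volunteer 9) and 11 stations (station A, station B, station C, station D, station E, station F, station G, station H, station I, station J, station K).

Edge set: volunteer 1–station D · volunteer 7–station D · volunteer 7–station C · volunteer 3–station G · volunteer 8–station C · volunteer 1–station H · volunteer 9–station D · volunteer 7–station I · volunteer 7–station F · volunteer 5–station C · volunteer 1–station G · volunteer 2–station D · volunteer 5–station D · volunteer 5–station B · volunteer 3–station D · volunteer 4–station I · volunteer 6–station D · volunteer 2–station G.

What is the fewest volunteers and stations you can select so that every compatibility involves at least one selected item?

{volunteer 1, volunteer 4, volunteer 5, volunteer 7, volunteer 8, station D, station G} is a vertex cover of size 7: every edge has an endpoint in this set.
No smaller cover exists because volunteer 1–station H, volunteer 2–station G, volunteer 3–station D, volunteer 4–station I, volunteer 5–station B, volunteer 7–station F, volunteer 8–station C is a matching of size 7, and a cover must include an endpoint of each of these disjoint edges (König's theorem).

7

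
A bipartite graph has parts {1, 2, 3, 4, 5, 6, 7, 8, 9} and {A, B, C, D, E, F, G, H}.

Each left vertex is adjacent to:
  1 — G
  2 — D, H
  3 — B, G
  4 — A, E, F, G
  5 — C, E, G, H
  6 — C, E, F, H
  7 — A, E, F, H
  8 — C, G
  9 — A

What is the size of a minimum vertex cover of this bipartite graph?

8

The 8 edges 1–G, 2–D, 3–B, 4–A, 5–E, 6–H, 7–F, 8–C form a matching, so any vertex cover needs at least 8 vertices (one per matched edge).
Conversely {2, 3, A, C, E, F, G, H} meets every edge and has exactly 8 vertices, so 8 is optimal.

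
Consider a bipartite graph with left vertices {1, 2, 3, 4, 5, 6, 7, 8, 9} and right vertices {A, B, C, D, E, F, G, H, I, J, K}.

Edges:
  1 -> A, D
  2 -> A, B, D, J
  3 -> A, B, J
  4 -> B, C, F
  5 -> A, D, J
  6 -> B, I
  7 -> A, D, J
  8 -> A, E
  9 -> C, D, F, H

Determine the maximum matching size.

One maximum matching: 1→A, 2→D, 3→B, 4→C, 5→J, 6→I, 8→E, 9→F.
The set {1, 2, 3, 5, 7} has only 4 neighbours ({A, B, D, J}), so by Hall's theorem at most 8 of the 9 left vertices can be matched.

8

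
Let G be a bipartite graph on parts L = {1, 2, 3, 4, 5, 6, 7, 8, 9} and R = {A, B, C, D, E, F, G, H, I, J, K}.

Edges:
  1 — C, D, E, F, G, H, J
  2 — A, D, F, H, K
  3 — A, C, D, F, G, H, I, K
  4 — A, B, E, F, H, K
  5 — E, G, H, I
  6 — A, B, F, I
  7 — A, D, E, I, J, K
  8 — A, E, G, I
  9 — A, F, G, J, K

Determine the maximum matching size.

For example, pair 1→E, 2→K, 3→G, 4→B, 5→H, 6→F, 7→A, 8→I, 9→J.
All 9 left vertices are matched, so no larger matching exists.

9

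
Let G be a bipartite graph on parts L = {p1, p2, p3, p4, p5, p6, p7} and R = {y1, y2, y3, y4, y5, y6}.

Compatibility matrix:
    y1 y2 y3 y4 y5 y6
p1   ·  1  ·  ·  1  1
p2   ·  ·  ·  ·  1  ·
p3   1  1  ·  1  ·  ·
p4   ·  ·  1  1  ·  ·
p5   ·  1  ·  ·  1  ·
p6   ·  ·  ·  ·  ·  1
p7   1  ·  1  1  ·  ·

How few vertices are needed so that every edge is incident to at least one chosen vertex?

6

The 6 edges p1–y6, p2–y5, p3–y1, p4–y4, p5–y2, p7–y3 form a matching, so any vertex cover needs at least 6 vertices (one per matched edge).
Conversely {p3, p4, p7, y2, y5, y6} meets every edge and has exactly 6 vertices, so 6 is optimal.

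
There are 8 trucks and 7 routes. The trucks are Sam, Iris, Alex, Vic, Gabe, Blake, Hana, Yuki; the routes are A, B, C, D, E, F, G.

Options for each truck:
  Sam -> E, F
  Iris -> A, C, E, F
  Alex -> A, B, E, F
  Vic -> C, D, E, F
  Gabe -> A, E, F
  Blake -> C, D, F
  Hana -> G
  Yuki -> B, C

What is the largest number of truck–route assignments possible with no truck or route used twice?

One maximum matching: Sam→E, Iris→C, Alex→B, Vic→D, Gabe→A, Blake→F, Hana→G.
The set {Sam, Iris, Alex, Vic, Gabe, Blake, Yuki} has only 6 neighbours ({A, B, C, D, E, F}), so by Hall's theorem at most 7 of the 8 trucks can be matched.

7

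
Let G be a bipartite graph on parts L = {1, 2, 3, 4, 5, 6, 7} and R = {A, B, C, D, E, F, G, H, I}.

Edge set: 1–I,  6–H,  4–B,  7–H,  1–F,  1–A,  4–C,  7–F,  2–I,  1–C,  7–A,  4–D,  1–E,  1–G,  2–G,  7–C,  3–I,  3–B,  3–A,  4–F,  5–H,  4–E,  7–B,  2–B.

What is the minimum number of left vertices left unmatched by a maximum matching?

A valid assignment of size 6: 1–G, 2–B, 3–I, 4–E, 5–H, 7–A.
The set {5, 6} has only 1 neighbour ({H}), so by Hall's theorem at most 6 of the 7 left vertices can be matched.
That matches 6 of the 7, leaving 1 unmatched; no matching can do better.

1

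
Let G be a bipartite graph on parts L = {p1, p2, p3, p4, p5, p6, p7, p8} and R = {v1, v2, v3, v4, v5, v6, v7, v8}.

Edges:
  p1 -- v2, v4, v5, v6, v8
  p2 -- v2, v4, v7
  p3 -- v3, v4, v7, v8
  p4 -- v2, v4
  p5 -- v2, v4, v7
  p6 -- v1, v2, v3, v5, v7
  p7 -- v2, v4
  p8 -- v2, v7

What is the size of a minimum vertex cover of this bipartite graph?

{p1, p3, p6, v2, v4, v7} is a vertex cover of size 6: every edge has an endpoint in this set.
No smaller cover exists because p1–v6, p2–v7, p3–v8, p4–v4, p5–v2, p6–v3 is a matching of size 6, and a cover must include an endpoint of each of these disjoint edges (König's theorem).

6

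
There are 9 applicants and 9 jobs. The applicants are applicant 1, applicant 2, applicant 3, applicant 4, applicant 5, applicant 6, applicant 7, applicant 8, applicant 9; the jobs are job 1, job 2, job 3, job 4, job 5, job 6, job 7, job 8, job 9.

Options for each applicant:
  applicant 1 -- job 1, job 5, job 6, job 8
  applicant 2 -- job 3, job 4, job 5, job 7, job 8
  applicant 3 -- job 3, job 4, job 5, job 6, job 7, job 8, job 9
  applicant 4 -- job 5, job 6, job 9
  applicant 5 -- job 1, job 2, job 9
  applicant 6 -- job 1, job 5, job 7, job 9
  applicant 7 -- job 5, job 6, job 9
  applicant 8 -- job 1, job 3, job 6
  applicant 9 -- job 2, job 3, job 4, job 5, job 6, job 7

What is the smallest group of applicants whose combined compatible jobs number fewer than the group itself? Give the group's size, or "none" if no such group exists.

A matching saturating every applicant exists, for instance applicant 1→job 1, applicant 2→job 8, applicant 3→job 4, applicant 4→job 9, applicant 5→job 2, applicant 6→job 7, applicant 7→job 6, applicant 8→job 3, applicant 9→job 5.
By Hall's marriage theorem, this means |N(S)| ≥ |S| for every subset S, so no violating subset exists.

none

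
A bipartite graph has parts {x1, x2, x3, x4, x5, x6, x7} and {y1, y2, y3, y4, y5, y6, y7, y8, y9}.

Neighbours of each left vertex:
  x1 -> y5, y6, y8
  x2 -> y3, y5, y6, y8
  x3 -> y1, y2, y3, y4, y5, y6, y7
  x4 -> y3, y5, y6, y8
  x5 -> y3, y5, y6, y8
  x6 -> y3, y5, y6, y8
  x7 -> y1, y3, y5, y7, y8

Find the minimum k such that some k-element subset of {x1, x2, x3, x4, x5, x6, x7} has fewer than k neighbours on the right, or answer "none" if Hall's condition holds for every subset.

5

Take S = {x1, x2, x4, x5, x6}. Its neighbourhood is {y3, y5, y6, y8}, so |N(S)| = 4 < |S| = 5.
Every subset of size less than 5 has at least as many neighbours as members, so 5 is the minimum.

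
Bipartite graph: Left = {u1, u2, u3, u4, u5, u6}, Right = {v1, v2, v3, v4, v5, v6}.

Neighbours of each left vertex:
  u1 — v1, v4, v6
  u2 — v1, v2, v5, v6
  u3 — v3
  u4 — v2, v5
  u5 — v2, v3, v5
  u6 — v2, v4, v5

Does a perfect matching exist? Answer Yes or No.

Yes

A valid assignment of size 6: u1→v6, u2→v1, u3→v3, u4→v5, u5→v2, u6→v4.
Every left vertex is matched, so this is a perfect matching.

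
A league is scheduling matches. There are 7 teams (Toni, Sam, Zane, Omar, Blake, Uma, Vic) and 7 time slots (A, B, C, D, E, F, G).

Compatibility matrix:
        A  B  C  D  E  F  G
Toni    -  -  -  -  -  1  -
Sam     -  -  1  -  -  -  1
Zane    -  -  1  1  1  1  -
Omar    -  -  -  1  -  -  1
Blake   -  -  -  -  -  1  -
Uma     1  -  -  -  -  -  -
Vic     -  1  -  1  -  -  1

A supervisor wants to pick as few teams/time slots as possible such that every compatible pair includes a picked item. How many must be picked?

6

{Sam, Zane, Omar, Uma, Vic, F} is a vertex cover of size 6: every edge has an endpoint in this set.
No smaller cover exists because Toni–F, Sam–C, Zane–E, Omar–G, Uma–A, Vic–B is a matching of size 6, and a cover must include an endpoint of each of these disjoint edges (König's theorem).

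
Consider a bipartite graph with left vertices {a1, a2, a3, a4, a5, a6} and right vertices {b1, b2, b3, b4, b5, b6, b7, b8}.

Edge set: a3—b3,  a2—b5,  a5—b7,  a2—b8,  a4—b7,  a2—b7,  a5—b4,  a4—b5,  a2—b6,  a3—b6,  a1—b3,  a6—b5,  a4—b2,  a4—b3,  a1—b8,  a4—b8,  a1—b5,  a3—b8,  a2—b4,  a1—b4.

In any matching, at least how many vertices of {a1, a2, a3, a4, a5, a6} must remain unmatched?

0

For example, pair a1-b8, a2-b6, a3-b3, a4-b7, a5-b4, a6-b5.
This saturates every left vertex, so 6 is the maximum.
That matches 6 of the 6, leaving 0 unmatched; no matching can do better.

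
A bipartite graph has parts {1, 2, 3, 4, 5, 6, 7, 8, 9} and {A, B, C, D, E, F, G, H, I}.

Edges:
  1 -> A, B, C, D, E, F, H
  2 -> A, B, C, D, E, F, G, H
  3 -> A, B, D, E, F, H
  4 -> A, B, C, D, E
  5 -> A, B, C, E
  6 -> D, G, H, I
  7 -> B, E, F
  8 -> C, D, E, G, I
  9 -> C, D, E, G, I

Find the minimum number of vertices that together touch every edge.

9

A maximum matching has 9 edges (e.g. 1–A, 2–H, 3–B, 4–D, 5–C, 6–I, 7–F, 8–E, 9–G).
By König's theorem the minimum vertex cover has the same size. One such cover is {1, 2, 3, 4, 5, 6, 7, 8, 9}.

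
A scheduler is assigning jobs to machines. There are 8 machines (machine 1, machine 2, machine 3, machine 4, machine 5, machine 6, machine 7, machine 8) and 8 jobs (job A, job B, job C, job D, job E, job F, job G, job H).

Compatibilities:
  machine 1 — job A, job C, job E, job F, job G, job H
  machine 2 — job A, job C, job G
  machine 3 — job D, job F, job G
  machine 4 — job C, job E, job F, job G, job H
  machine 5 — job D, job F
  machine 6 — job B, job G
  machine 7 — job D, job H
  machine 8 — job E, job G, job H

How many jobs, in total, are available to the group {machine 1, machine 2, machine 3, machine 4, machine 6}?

8

The union of neighbours of {machine 1, machine 2, machine 3, machine 4, machine 6} is {job A, job B, job C, job D, job E, job F, job G, job H}, which has 8 elements.
Since |N(S)| = 8 ≥ |S| = 5, Hall's condition holds for this subset.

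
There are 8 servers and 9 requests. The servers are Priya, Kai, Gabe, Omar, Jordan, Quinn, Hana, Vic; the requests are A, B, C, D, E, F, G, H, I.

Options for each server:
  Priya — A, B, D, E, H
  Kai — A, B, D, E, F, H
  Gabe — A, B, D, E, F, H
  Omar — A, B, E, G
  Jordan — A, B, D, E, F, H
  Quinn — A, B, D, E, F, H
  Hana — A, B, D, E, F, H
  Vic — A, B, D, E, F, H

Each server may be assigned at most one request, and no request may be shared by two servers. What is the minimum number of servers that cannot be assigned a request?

For example, pair Priya-D, Kai-F, Gabe-B, Omar-G, Jordan-H, Quinn-E, Hana-A.
The set {Priya, Kai, Gabe, Jordan, Quinn, Hana, Vic} has only 6 neighbours ({A, B, D, E, F, H}), so by Hall's theorem at most 7 of the 8 servers can be matched.
That matches 7 of the 8, leaving 1 unmatched; no matching can do better.

1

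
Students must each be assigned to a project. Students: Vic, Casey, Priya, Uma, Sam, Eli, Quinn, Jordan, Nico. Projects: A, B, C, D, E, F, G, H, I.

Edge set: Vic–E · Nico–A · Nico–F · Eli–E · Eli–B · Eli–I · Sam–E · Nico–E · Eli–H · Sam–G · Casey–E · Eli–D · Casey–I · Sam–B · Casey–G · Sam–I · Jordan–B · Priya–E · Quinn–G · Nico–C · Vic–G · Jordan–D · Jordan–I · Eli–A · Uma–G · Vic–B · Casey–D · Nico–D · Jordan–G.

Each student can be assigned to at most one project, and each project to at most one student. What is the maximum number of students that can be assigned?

One maximum matching: Vic–B, Casey–D, Priya–E, Uma–G, Sam–I, Eli–H, Nico–A.
The set {Vic, Casey, Priya, Uma, Sam, Quinn, Jordan} has only 5 neighbours ({B, D, E, G, I}), so by Hall's theorem at most 7 of the 9 students can be matched.

7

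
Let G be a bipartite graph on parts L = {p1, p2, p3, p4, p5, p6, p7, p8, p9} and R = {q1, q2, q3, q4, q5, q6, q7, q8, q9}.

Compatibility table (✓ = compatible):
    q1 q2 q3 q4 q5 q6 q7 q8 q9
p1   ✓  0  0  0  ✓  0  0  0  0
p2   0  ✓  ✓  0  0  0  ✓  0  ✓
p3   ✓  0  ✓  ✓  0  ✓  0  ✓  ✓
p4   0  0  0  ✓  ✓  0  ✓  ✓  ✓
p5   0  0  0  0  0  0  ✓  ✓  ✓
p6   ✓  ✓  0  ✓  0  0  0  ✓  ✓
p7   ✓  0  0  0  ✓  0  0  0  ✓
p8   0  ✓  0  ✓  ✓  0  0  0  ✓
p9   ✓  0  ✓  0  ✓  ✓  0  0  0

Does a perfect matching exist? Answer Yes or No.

Yes

For example, pair p1→q1, p2→q3, p3→q9, p4→q7, p5→q8, p6→q4, p7→q5, p8→q2, p9→q6.
Every left vertex is matched, so this is a perfect matching.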